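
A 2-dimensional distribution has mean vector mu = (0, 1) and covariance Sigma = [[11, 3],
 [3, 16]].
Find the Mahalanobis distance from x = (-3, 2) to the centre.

Step 1 — centre the observation: (x - mu) = (-3, 1).

Step 2 — invert Sigma. det(Sigma) = 11·16 - (3)² = 167.
  Sigma^{-1} = (1/det) · [[d, -b], [-b, a]] = [[0.0958, -0.018],
 [-0.018, 0.0659]].

Step 3 — form the quadratic (x - mu)^T · Sigma^{-1} · (x - mu):
  Sigma^{-1} · (x - mu) = (-0.3054, 0.1198).
  (x - mu)^T · [Sigma^{-1} · (x - mu)] = (-3)·(-0.3054) + (1)·(0.1198) = 1.0359.

Step 4 — take square root: d = √(1.0359) ≈ 1.0178.

d(x, mu) = √(1.0359) ≈ 1.0178


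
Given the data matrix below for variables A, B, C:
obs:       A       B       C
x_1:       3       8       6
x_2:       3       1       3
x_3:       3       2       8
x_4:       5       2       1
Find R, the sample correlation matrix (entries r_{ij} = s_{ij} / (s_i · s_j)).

Step 1 — column means:
  mean(A) = (3 + 3 + 3 + 5) / 4 = 14/4 = 3.5
  mean(B) = (8 + 1 + 2 + 2) / 4 = 13/4 = 3.25
  mean(C) = (6 + 3 + 8 + 1) / 4 = 18/4 = 4.5

Step 2 — sample variances and covariances s[i,j] = (1/(n-1)) · Σ_k (x_{k,i} - mean_i) · (x_{k,j} - mean_j), with n-1 = 3:
  s[A,A] = ((-0.5)·(-0.5) + (-0.5)·(-0.5) + (-0.5)·(-0.5) + (1.5)·(1.5)) / 3 = 3/3 = 1
  s[A,B] = ((-0.5)·(4.75) + (-0.5)·(-2.25) + (-0.5)·(-1.25) + (1.5)·(-1.25)) / 3 = -2.5/3 = -0.8333
  s[A,C] = ((-0.5)·(1.5) + (-0.5)·(-1.5) + (-0.5)·(3.5) + (1.5)·(-3.5)) / 3 = -7/3 = -2.3333
  s[B,B] = ((4.75)·(4.75) + (-2.25)·(-2.25) + (-1.25)·(-1.25) + (-1.25)·(-1.25)) / 3 = 30.75/3 = 10.25
  s[B,C] = ((4.75)·(1.5) + (-2.25)·(-1.5) + (-1.25)·(3.5) + (-1.25)·(-3.5)) / 3 = 10.5/3 = 3.5
  s[C,C] = ((1.5)·(1.5) + (-1.5)·(-1.5) + (3.5)·(3.5) + (-3.5)·(-3.5)) / 3 = 29/3 = 9.6667
  Sample standard deviations s_i = √(s[i,i]):
  s(A) = √(1) = 1
  s(B) = √(10.25) = 3.2016
  s(C) = √(9.6667) = 3.1091

Step 3 — r_{ij} = s_{ij} / (s_i · s_j):
  r[A,A] = 1 (diagonal).
  r[A,B] = -0.8333 / (1 · 3.2016) = -0.8333 / 3.2016 = -0.2603
  r[A,C] = -2.3333 / (1 · 3.1091) = -2.3333 / 3.1091 = -0.7505
  r[B,B] = 1 (diagonal).
  r[B,C] = 3.5 / (3.2016 · 3.1091) = 3.5 / 9.9541 = 0.3516
  r[C,C] = 1 (diagonal).

R is symmetric with unit diagonal. Assembling:

R = [[1, -0.2603, -0.7505],
 [-0.2603, 1, 0.3516],
 [-0.7505, 0.3516, 1]]


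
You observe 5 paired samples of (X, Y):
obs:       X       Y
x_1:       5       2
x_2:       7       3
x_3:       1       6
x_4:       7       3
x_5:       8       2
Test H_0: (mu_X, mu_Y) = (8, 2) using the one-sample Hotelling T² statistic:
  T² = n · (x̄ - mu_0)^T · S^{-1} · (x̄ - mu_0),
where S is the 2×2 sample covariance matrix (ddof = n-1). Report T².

Step 1 — sample mean vector:
  mean(X) = (5 + 7 + 1 + 7 + 8) / 5 = 28/5 = 5.6
  mean(Y) = (2 + 3 + 6 + 3 + 2) / 5 = 16/5 = 3.2
  x̄ = (5.6, 3.2),  deviation x̄ - mu_0 = (5.6, 3.2) - (8, 2) = (-2.4, 1.2).

Step 2 — sample covariance matrix, S[i,j] = (1/(n-1)) · Σ_k (x_{k,i} - mean_i) · (x_{k,j} - mean_j), divisor n-1 = 4:
  S[X,X] = ((-0.6)·(-0.6) + (1.4)·(1.4) + (-4.6)·(-4.6) + (1.4)·(1.4) + (2.4)·(2.4)) / 4 = 31.2/4 = 7.8
  S[X,Y] = ((-0.6)·(-1.2) + (1.4)·(-0.2) + (-4.6)·(2.8) + (1.4)·(-0.2) + (2.4)·(-1.2)) / 4 = -15.6/4 = -3.9
  S[Y,Y] = ((-1.2)·(-1.2) + (-0.2)·(-0.2) + (2.8)·(2.8) + (-0.2)·(-0.2) + (-1.2)·(-1.2)) / 4 = 10.8/4 = 2.7
  S = [[7.8, -3.9],
 [-3.9, 2.7]].

Step 3 — invert S. det(S) = 7.8·2.7 - (-3.9)² = 5.85.
  S^{-1} = (1/det) · [[d, -b], [-b, a]] = [[0.4615, 0.6667],
 [0.6667, 1.3333]].

Step 4 — quadratic form (x̄ - mu_0)^T · S^{-1} · (x̄ - mu_0):
  S^{-1} · (x̄ - mu_0) = (-0.3077, 0),
  (x̄ - mu_0)^T · [...] = (-2.4)·(-0.3077) + (1.2)·(0) = 0.7385.

Step 5 — scale by n: T² = 5 · 0.7385 = 3.6923.

T² ≈ 3.6923


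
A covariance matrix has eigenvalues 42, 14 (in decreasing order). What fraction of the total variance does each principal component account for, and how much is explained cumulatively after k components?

Step 1 — total variance = trace(Sigma) = Σ λ_i = 42 + 14 = 56.

Step 2 — fraction explained by component i = λ_i / Σ λ:
  PC1: 42/56 = 0.75
  PC2: 14/56 = 0.25

Step 3 — cumulative fraction after k components = (λ_1 + ... + λ_k) / Σ λ:
  k = 1: 42/56 = 0.75
  k = 2: (42 + 14)/56 = 56/56 = 1

Summary (fraction, with percent):

explained: PC1 0.75 (75%), PC2 0.25 (25%);  cumulative: 0.75, 1


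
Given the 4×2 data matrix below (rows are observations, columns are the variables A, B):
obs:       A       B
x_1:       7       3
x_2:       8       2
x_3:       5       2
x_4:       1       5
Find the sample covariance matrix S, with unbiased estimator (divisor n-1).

Step 1 — column means:
  mean(A) = (7 + 8 + 5 + 1) / 4 = 21/4 = 5.25
  mean(B) = (3 + 2 + 2 + 5) / 4 = 12/4 = 3

Step 2 — sample covariance S[i,j] = (1/(n-1)) · Σ_k (x_{k,i} - mean_i) · (x_{k,j} - mean_j), with n-1 = 3.
  S[A,A] = ((1.75)·(1.75) + (2.75)·(2.75) + (-0.25)·(-0.25) + (-4.25)·(-4.25)) / 3 = 28.75/3 = 9.5833
  S[A,B] = ((1.75)·(0) + (2.75)·(-1) + (-0.25)·(-1) + (-4.25)·(2)) / 3 = -11/3 = -3.6667
  S[B,B] = ((0)·(0) + (-1)·(-1) + (-1)·(-1) + (2)·(2)) / 3 = 6/3 = 2

S is symmetric (S[j,i] = S[i,j]). Assembling:

S = [[9.5833, -3.6667],
 [-3.6667, 2]]


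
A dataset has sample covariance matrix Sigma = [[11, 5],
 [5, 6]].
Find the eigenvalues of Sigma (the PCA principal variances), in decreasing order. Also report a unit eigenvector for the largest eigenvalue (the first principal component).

Step 1 — characteristic polynomial of 2×2 Sigma:
  det(Sigma - λI) = λ² - trace · λ + det = 0.
  trace = 11 + 6 = 17, det = 11·6 - (5)² = 41.
Step 2 — discriminant:
  Δ = trace² - 4·det = 289 - 164 = 125.
Step 3 — eigenvalues:
  λ = (trace ± √Δ)/2 = (17 ± 11.1803)/2,
  λ_1 = 14.0902,  λ_2 = 2.9098.

Step 4 — unit eigenvector for λ_1: solve (Sigma - λ_1 I)v = 0. First row:
  (11 - 14.0902)·v_x + (5)·v_y = 0, i.e. (-3.0902)·v_x + (5)·v_y = 0,
  so v ∝ (b, λ_1 - a) = (5, 3.0902) = u.
  ||u|| = √((5)² + (3.0902)²) = √(34.5492) ≈ 5.8779,
  v_1 = u/||u|| ≈ (0.8507, 0.5257) (||v_1|| = 1).

λ_1 = 14.0902,  λ_2 = 2.9098;  v_1 ≈ (0.8507, 0.5257)


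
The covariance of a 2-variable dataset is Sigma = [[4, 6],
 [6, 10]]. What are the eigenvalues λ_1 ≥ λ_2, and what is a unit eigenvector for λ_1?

Step 1 — characteristic polynomial of 2×2 Sigma:
  det(Sigma - λI) = λ² - trace · λ + det = 0.
  trace = 4 + 10 = 14, det = 4·10 - (6)² = 4.
Step 2 — discriminant:
  Δ = trace² - 4·det = 196 - 16 = 180.
Step 3 — eigenvalues:
  λ = (trace ± √Δ)/2 = (14 ± 13.4164)/2,
  λ_1 = 13.7082,  λ_2 = 0.2918.

Step 4 — unit eigenvector for λ_1: solve (Sigma - λ_1 I)v = 0. First row:
  (4 - 13.7082)·v_x + (6)·v_y = 0, i.e. (-9.7082)·v_x + (6)·v_y = 0,
  so v ∝ (b, λ_1 - a) = (6, 9.7082) = u.
  ||u|| = √((6)² + (9.7082)²) = √(130.2492) ≈ 11.4127,
  v_1 = u/||u|| ≈ (0.5257, 0.8507) (||v_1|| = 1).

λ_1 = 13.7082,  λ_2 = 0.2918;  v_1 ≈ (0.5257, 0.8507)


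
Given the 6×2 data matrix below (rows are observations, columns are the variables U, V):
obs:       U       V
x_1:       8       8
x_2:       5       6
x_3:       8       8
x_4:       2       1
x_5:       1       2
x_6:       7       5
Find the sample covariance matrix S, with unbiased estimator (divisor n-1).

Step 1 — column means:
  mean(U) = (8 + 5 + 8 + 2 + 1 + 7) / 6 = 31/6 = 5.1667
  mean(V) = (8 + 6 + 8 + 1 + 2 + 5) / 6 = 30/6 = 5

Step 2 — sample covariance S[i,j] = (1/(n-1)) · Σ_k (x_{k,i} - mean_i) · (x_{k,j} - mean_j), with n-1 = 5.
  S[U,U] = ((2.8333)·(2.8333) + (-0.1667)·(-0.1667) + (2.8333)·(2.8333) + (-3.1667)·(-3.1667) + (-4.1667)·(-4.1667) + (1.8333)·(1.8333)) / 5 = 46.8333/5 = 9.3667
  S[U,V] = ((2.8333)·(3) + (-0.1667)·(1) + (2.8333)·(3) + (-3.1667)·(-4) + (-4.1667)·(-3) + (1.8333)·(0)) / 5 = 42/5 = 8.4
  S[V,V] = ((3)·(3) + (1)·(1) + (3)·(3) + (-4)·(-4) + (-3)·(-3) + (0)·(0)) / 5 = 44/5 = 8.8

S is symmetric (S[j,i] = S[i,j]). Assembling:

S = [[9.3667, 8.4],
 [8.4, 8.8]]


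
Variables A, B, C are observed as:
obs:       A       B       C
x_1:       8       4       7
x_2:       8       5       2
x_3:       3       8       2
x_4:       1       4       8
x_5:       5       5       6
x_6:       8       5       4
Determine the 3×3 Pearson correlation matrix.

Step 1 — column means:
  mean(A) = (8 + 8 + 3 + 1 + 5 + 8) / 6 = 33/6 = 5.5
  mean(B) = (4 + 5 + 8 + 4 + 5 + 5) / 6 = 31/6 = 5.1667
  mean(C) = (7 + 2 + 2 + 8 + 6 + 4) / 6 = 29/6 = 4.8333

Step 2 — sample variances and covariances s[i,j] = (1/(n-1)) · Σ_k (x_{k,i} - mean_i) · (x_{k,j} - mean_j), with n-1 = 5:
  s[A,A] = ((2.5)·(2.5) + (2.5)·(2.5) + (-2.5)·(-2.5) + (-4.5)·(-4.5) + (-0.5)·(-0.5) + (2.5)·(2.5)) / 5 = 45.5/5 = 9.1
  s[A,B] = ((2.5)·(-1.1667) + (2.5)·(-0.1667) + (-2.5)·(2.8333) + (-4.5)·(-1.1667) + (-0.5)·(-0.1667) + (2.5)·(-0.1667)) / 5 = -5.5/5 = -1.1
  s[A,C] = ((2.5)·(2.1667) + (2.5)·(-2.8333) + (-2.5)·(-2.8333) + (-4.5)·(3.1667) + (-0.5)·(1.1667) + (2.5)·(-0.8333)) / 5 = -11.5/5 = -2.3
  s[B,B] = ((-1.1667)·(-1.1667) + (-0.1667)·(-0.1667) + (2.8333)·(2.8333) + (-1.1667)·(-1.1667) + (-0.1667)·(-0.1667) + (-0.1667)·(-0.1667)) / 5 = 10.8333/5 = 2.1667
  s[B,C] = ((-1.1667)·(2.1667) + (-0.1667)·(-2.8333) + (2.8333)·(-2.8333) + (-1.1667)·(3.1667) + (-0.1667)·(1.1667) + (-0.1667)·(-0.8333)) / 5 = -13.8333/5 = -2.7667
  s[C,C] = ((2.1667)·(2.1667) + (-2.8333)·(-2.8333) + (-2.8333)·(-2.8333) + (3.1667)·(3.1667) + (1.1667)·(1.1667) + (-0.8333)·(-0.8333)) / 5 = 32.8333/5 = 6.5667
  Sample standard deviations s_i = √(s[i,i]):
  s(A) = √(9.1) = 3.0166
  s(B) = √(2.1667) = 1.472
  s(C) = √(6.5667) = 2.5626

Step 3 — r_{ij} = s_{ij} / (s_i · s_j):
  r[A,A] = 1 (diagonal).
  r[A,B] = -1.1 / (3.0166 · 1.472) = -1.1 / 4.4403 = -0.2477
  r[A,C] = -2.3 / (3.0166 · 2.5626) = -2.3 / 7.7302 = -0.2975
  r[B,B] = 1 (diagonal).
  r[B,C] = -2.7667 / (1.472 · 2.5626) = -2.7667 / 3.772 = -0.7335
  r[C,C] = 1 (diagonal).

R is symmetric with unit diagonal. Assembling:

R = [[1, -0.2477, -0.2975],
 [-0.2477, 1, -0.7335],
 [-0.2975, -0.7335, 1]]


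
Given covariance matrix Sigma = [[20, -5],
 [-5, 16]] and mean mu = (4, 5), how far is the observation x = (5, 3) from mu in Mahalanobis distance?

Step 1 — centre the observation: (x - mu) = (1, -2).

Step 2 — invert Sigma. det(Sigma) = 20·16 - (-5)² = 295.
  Sigma^{-1} = (1/det) · [[d, -b], [-b, a]] = [[0.0542, 0.0169],
 [0.0169, 0.0678]].

Step 3 — form the quadratic (x - mu)^T · Sigma^{-1} · (x - mu):
  Sigma^{-1} · (x - mu) = (0.0203, -0.1186).
  (x - mu)^T · [Sigma^{-1} · (x - mu)] = (1)·(0.0203) + (-2)·(-0.1186) = 0.2576.

Step 4 — take square root: d = √(0.2576) ≈ 0.5076.

d(x, mu) = √(0.2576) ≈ 0.5076


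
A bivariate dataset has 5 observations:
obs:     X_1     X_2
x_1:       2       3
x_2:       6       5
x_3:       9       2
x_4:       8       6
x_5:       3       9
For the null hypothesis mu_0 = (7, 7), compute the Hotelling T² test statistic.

Step 1 — sample mean vector:
  mean(X_1) = (2 + 6 + 9 + 8 + 3) / 5 = 28/5 = 5.6
  mean(X_2) = (3 + 5 + 2 + 6 + 9) / 5 = 25/5 = 5
  x̄ = (5.6, 5),  deviation x̄ - mu_0 = (5.6, 5) - (7, 7) = (-1.4, -2).

Step 2 — sample covariance matrix, S[i,j] = (1/(n-1)) · Σ_k (x_{k,i} - mean_i) · (x_{k,j} - mean_j), divisor n-1 = 4:
  S[X_1,X_1] = ((-3.6)·(-3.6) + (0.4)·(0.4) + (3.4)·(3.4) + (2.4)·(2.4) + (-2.6)·(-2.6)) / 4 = 37.2/4 = 9.3
  S[X_1,X_2] = ((-3.6)·(-2) + (0.4)·(0) + (3.4)·(-3) + (2.4)·(1) + (-2.6)·(4)) / 4 = -11/4 = -2.75
  S[X_2,X_2] = ((-2)·(-2) + (0)·(0) + (-3)·(-3) + (1)·(1) + (4)·(4)) / 4 = 30/4 = 7.5
  S = [[9.3, -2.75],
 [-2.75, 7.5]].

Step 3 — invert S. det(S) = 9.3·7.5 - (-2.75)² = 62.1875.
  S^{-1} = (1/det) · [[d, -b], [-b, a]] = [[0.1206, 0.0442],
 [0.0442, 0.1495]].

Step 4 — quadratic form (x̄ - mu_0)^T · S^{-1} · (x̄ - mu_0):
  S^{-1} · (x̄ - mu_0) = (-0.2573, -0.361),
  (x̄ - mu_0)^T · [...] = (-1.4)·(-0.2573) + (-2)·(-0.361) = 1.0822.

Step 5 — scale by n: T² = 5 · 1.0822 = 5.4111.

T² ≈ 5.4111


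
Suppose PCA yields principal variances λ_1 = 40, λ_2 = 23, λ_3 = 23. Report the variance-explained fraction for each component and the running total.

Step 1 — total variance = trace(Sigma) = Σ λ_i = 40 + 23 + 23 = 86.

Step 2 — fraction explained by component i = λ_i / Σ λ:
  PC1: 40/86 = 0.4651
  PC2: 23/86 = 0.2674
  PC3: 23/86 = 0.2674

Step 3 — cumulative fraction after k components = (λ_1 + ... + λ_k) / Σ λ:
  k = 1: 40/86 = 0.4651
  k = 2: (40 + 23)/86 = 63/86 = 0.7326
  k = 3: (40 + 23 + 23)/86 = 86/86 = 1

Summary (fraction, with percent):

explained: PC1 0.4651 (46.51%), PC2 0.2674 (26.74%), PC3 0.2674 (26.74%);  cumulative: 0.4651, 0.7326, 1


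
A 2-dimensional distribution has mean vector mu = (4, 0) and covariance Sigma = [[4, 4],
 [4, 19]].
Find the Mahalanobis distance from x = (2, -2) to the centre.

Step 1 — centre the observation: (x - mu) = (-2, -2).

Step 2 — invert Sigma. det(Sigma) = 4·19 - (4)² = 60.
  Sigma^{-1} = (1/det) · [[d, -b], [-b, a]] = [[0.3167, -0.0667],
 [-0.0667, 0.0667]].

Step 3 — form the quadratic (x - mu)^T · Sigma^{-1} · (x - mu):
  Sigma^{-1} · (x - mu) = (-0.5, 0).
  (x - mu)^T · [Sigma^{-1} · (x - mu)] = (-2)·(-0.5) + (-2)·(0) = 1.

Step 4 — take square root: d = √(1) ≈ 1.

d(x, mu) = √(1) ≈ 1


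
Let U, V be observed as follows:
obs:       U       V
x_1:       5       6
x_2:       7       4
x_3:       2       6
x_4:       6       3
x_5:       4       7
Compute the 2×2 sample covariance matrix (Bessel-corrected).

Step 1 — column means:
  mean(U) = (5 + 7 + 2 + 6 + 4) / 5 = 24/5 = 4.8
  mean(V) = (6 + 4 + 6 + 3 + 7) / 5 = 26/5 = 5.2

Step 2 — sample covariance S[i,j] = (1/(n-1)) · Σ_k (x_{k,i} - mean_i) · (x_{k,j} - mean_j), with n-1 = 4.
  S[U,U] = ((0.2)·(0.2) + (2.2)·(2.2) + (-2.8)·(-2.8) + (1.2)·(1.2) + (-0.8)·(-0.8)) / 4 = 14.8/4 = 3.7
  S[U,V] = ((0.2)·(0.8) + (2.2)·(-1.2) + (-2.8)·(0.8) + (1.2)·(-2.2) + (-0.8)·(1.8)) / 4 = -8.8/4 = -2.2
  S[V,V] = ((0.8)·(0.8) + (-1.2)·(-1.2) + (0.8)·(0.8) + (-2.2)·(-2.2) + (1.8)·(1.8)) / 4 = 10.8/4 = 2.7

S is symmetric (S[j,i] = S[i,j]). Assembling:

S = [[3.7, -2.2],
 [-2.2, 2.7]]


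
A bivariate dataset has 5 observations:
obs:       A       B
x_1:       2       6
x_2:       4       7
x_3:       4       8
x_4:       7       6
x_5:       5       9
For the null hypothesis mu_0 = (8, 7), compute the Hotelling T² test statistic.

Step 1 — sample mean vector:
  mean(A) = (2 + 4 + 4 + 7 + 5) / 5 = 22/5 = 4.4
  mean(B) = (6 + 7 + 8 + 6 + 9) / 5 = 36/5 = 7.2
  x̄ = (4.4, 7.2),  deviation x̄ - mu_0 = (4.4, 7.2) - (8, 7) = (-3.6, 0.2).

Step 2 — sample covariance matrix, S[i,j] = (1/(n-1)) · Σ_k (x_{k,i} - mean_i) · (x_{k,j} - mean_j), divisor n-1 = 4:
  S[A,A] = ((-2.4)·(-2.4) + (-0.4)·(-0.4) + (-0.4)·(-0.4) + (2.6)·(2.6) + (0.6)·(0.6)) / 4 = 13.2/4 = 3.3
  S[A,B] = ((-2.4)·(-1.2) + (-0.4)·(-0.2) + (-0.4)·(0.8) + (2.6)·(-1.2) + (0.6)·(1.8)) / 4 = 0.6/4 = 0.15
  S[B,B] = ((-1.2)·(-1.2) + (-0.2)·(-0.2) + (0.8)·(0.8) + (-1.2)·(-1.2) + (1.8)·(1.8)) / 4 = 6.8/4 = 1.7
  S = [[3.3, 0.15],
 [0.15, 1.7]].

Step 3 — invert S. det(S) = 3.3·1.7 - (0.15)² = 5.5875.
  S^{-1} = (1/det) · [[d, -b], [-b, a]] = [[0.3043, -0.0268],
 [-0.0268, 0.5906]].

Step 4 — quadratic form (x̄ - mu_0)^T · S^{-1} · (x̄ - mu_0):
  S^{-1} · (x̄ - mu_0) = (-1.1007, 0.2148),
  (x̄ - mu_0)^T · [...] = (-3.6)·(-1.1007) + (0.2)·(0.2148) = 4.0054.

Step 5 — scale by n: T² = 5 · 4.0054 = 20.0268.

T² ≈ 20.0268


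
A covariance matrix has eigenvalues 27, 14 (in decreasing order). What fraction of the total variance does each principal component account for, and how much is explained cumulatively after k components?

Step 1 — total variance = trace(Sigma) = Σ λ_i = 27 + 14 = 41.

Step 2 — fraction explained by component i = λ_i / Σ λ:
  PC1: 27/41 = 0.6585
  PC2: 14/41 = 0.3415

Step 3 — cumulative fraction after k components = (λ_1 + ... + λ_k) / Σ λ:
  k = 1: 27/41 = 0.6585
  k = 2: (27 + 14)/41 = 41/41 = 1

Summary (fraction, with percent):

explained: PC1 0.6585 (65.85%), PC2 0.3415 (34.15%);  cumulative: 0.6585, 1


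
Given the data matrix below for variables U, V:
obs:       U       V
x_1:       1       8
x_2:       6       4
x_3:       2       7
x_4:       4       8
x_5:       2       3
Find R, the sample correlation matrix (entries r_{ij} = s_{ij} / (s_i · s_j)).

Step 1 — column means:
  mean(U) = (1 + 6 + 2 + 4 + 2) / 5 = 15/5 = 3
  mean(V) = (8 + 4 + 7 + 8 + 3) / 5 = 30/5 = 6

Step 2 — sample variances and covariances s[i,j] = (1/(n-1)) · Σ_k (x_{k,i} - mean_i) · (x_{k,j} - mean_j), with n-1 = 4:
  s[U,U] = ((-2)·(-2) + (3)·(3) + (-1)·(-1) + (1)·(1) + (-1)·(-1)) / 4 = 16/4 = 4
  s[U,V] = ((-2)·(2) + (3)·(-2) + (-1)·(1) + (1)·(2) + (-1)·(-3)) / 4 = -6/4 = -1.5
  s[V,V] = ((2)·(2) + (-2)·(-2) + (1)·(1) + (2)·(2) + (-3)·(-3)) / 4 = 22/4 = 5.5
  Sample standard deviations s_i = √(s[i,i]):
  s(U) = √(4) = 2
  s(V) = √(5.5) = 2.3452

Step 3 — r_{ij} = s_{ij} / (s_i · s_j):
  r[U,U] = 1 (diagonal).
  r[U,V] = -1.5 / (2 · 2.3452) = -1.5 / 4.6904 = -0.3198
  r[V,V] = 1 (diagonal).

R is symmetric with unit diagonal. Assembling:

R = [[1, -0.3198],
 [-0.3198, 1]]


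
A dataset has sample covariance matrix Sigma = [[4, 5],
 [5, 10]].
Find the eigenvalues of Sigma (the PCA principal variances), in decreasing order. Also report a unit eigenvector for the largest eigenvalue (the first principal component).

Step 1 — characteristic polynomial of 2×2 Sigma:
  det(Sigma - λI) = λ² - trace · λ + det = 0.
  trace = 4 + 10 = 14, det = 4·10 - (5)² = 15.
Step 2 — discriminant:
  Δ = trace² - 4·det = 196 - 60 = 136.
Step 3 — eigenvalues:
  λ = (trace ± √Δ)/2 = (14 ± 11.6619)/2,
  λ_1 = 12.831,  λ_2 = 1.169.

Step 4 — unit eigenvector for λ_1: solve (Sigma - λ_1 I)v = 0. First row:
  (4 - 12.831)·v_x + (5)·v_y = 0, i.e. (-8.831)·v_x + (5)·v_y = 0,
  so v ∝ (b, λ_1 - a) = (5, 8.831) = u.
  ||u|| = √((5)² + (8.831)²) = √(102.9857) ≈ 10.1482,
  v_1 = u/||u|| ≈ (0.4927, 0.8702) (||v_1|| = 1).

λ_1 = 12.831,  λ_2 = 1.169;  v_1 ≈ (0.4927, 0.8702)


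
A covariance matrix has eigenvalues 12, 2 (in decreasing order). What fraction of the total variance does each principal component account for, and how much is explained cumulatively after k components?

Step 1 — total variance = trace(Sigma) = Σ λ_i = 12 + 2 = 14.

Step 2 — fraction explained by component i = λ_i / Σ λ:
  PC1: 12/14 = 0.8571
  PC2: 2/14 = 0.1429

Step 3 — cumulative fraction after k components = (λ_1 + ... + λ_k) / Σ λ:
  k = 1: 12/14 = 0.8571
  k = 2: (12 + 2)/14 = 14/14 = 1

Summary (fraction, with percent):

explained: PC1 0.8571 (85.71%), PC2 0.1429 (14.29%);  cumulative: 0.8571, 1


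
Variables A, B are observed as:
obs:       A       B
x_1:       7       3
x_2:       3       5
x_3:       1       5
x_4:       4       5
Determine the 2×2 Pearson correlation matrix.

Step 1 — column means:
  mean(A) = (7 + 3 + 1 + 4) / 4 = 15/4 = 3.75
  mean(B) = (3 + 5 + 5 + 5) / 4 = 18/4 = 4.5

Step 2 — sample variances and covariances s[i,j] = (1/(n-1)) · Σ_k (x_{k,i} - mean_i) · (x_{k,j} - mean_j), with n-1 = 3:
  s[A,A] = ((3.25)·(3.25) + (-0.75)·(-0.75) + (-2.75)·(-2.75) + (0.25)·(0.25)) / 3 = 18.75/3 = 6.25
  s[A,B] = ((3.25)·(-1.5) + (-0.75)·(0.5) + (-2.75)·(0.5) + (0.25)·(0.5)) / 3 = -6.5/3 = -2.1667
  s[B,B] = ((-1.5)·(-1.5) + (0.5)·(0.5) + (0.5)·(0.5) + (0.5)·(0.5)) / 3 = 3/3 = 1
  Sample standard deviations s_i = √(s[i,i]):
  s(A) = √(6.25) = 2.5
  s(B) = √(1) = 1

Step 3 — r_{ij} = s_{ij} / (s_i · s_j):
  r[A,A] = 1 (diagonal).
  r[A,B] = -2.1667 / (2.5 · 1) = -2.1667 / 2.5 = -0.8667
  r[B,B] = 1 (diagonal).

R is symmetric with unit diagonal. Assembling:

R = [[1, -0.8667],
 [-0.8667, 1]]


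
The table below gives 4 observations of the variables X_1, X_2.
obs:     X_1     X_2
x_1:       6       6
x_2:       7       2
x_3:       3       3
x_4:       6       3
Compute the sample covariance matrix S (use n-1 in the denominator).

Step 1 — column means:
  mean(X_1) = (6 + 7 + 3 + 6) / 4 = 22/4 = 5.5
  mean(X_2) = (6 + 2 + 3 + 3) / 4 = 14/4 = 3.5

Step 2 — sample covariance S[i,j] = (1/(n-1)) · Σ_k (x_{k,i} - mean_i) · (x_{k,j} - mean_j), with n-1 = 3.
  S[X_1,X_1] = ((0.5)·(0.5) + (1.5)·(1.5) + (-2.5)·(-2.5) + (0.5)·(0.5)) / 3 = 9/3 = 3
  S[X_1,X_2] = ((0.5)·(2.5) + (1.5)·(-1.5) + (-2.5)·(-0.5) + (0.5)·(-0.5)) / 3 = 0/3 = 0
  S[X_2,X_2] = ((2.5)·(2.5) + (-1.5)·(-1.5) + (-0.5)·(-0.5) + (-0.5)·(-0.5)) / 3 = 9/3 = 3

S is symmetric (S[j,i] = S[i,j]). Assembling:

S = [[3, 0],
 [0, 3]]


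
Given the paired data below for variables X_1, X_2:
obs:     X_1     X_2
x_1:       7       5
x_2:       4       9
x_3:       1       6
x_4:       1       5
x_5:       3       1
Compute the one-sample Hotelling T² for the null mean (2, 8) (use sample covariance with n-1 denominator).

Step 1 — sample mean vector:
  mean(X_1) = (7 + 4 + 1 + 1 + 3) / 5 = 16/5 = 3.2
  mean(X_2) = (5 + 9 + 6 + 5 + 1) / 5 = 26/5 = 5.2
  x̄ = (3.2, 5.2),  deviation x̄ - mu_0 = (3.2, 5.2) - (2, 8) = (1.2, -2.8).

Step 2 — sample covariance matrix, S[i,j] = (1/(n-1)) · Σ_k (x_{k,i} - mean_i) · (x_{k,j} - mean_j), divisor n-1 = 4:
  S[X_1,X_1] = ((3.8)·(3.8) + (0.8)·(0.8) + (-2.2)·(-2.2) + (-2.2)·(-2.2) + (-0.2)·(-0.2)) / 4 = 24.8/4 = 6.2
  S[X_1,X_2] = ((3.8)·(-0.2) + (0.8)·(3.8) + (-2.2)·(0.8) + (-2.2)·(-0.2) + (-0.2)·(-4.2)) / 4 = 1.8/4 = 0.45
  S[X_2,X_2] = ((-0.2)·(-0.2) + (3.8)·(3.8) + (0.8)·(0.8) + (-0.2)·(-0.2) + (-4.2)·(-4.2)) / 4 = 32.8/4 = 8.2
  S = [[6.2, 0.45],
 [0.45, 8.2]].

Step 3 — invert S. det(S) = 6.2·8.2 - (0.45)² = 50.6375.
  S^{-1} = (1/det) · [[d, -b], [-b, a]] = [[0.1619, -0.0089],
 [-0.0089, 0.1224]].

Step 4 — quadratic form (x̄ - mu_0)^T · S^{-1} · (x̄ - mu_0):
  S^{-1} · (x̄ - mu_0) = (0.2192, -0.3535),
  (x̄ - mu_0)^T · [...] = (1.2)·(0.2192) + (-2.8)·(-0.3535) = 1.2528.

Step 5 — scale by n: T² = 5 · 1.2528 = 6.2641.

T² ≈ 6.2641


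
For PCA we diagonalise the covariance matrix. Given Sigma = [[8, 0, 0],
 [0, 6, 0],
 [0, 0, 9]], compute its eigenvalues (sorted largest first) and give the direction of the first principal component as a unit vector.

Step 1 — characteristic polynomial p(λ) = det(λI - Sigma) = λ³ - tr·λ² + c_1·λ - det, where tr = trace, c_1 = sum of the principal 2×2 minors, det = det(Sigma):
  tr = 8 + 6 + 9 = 23,
  c_1 = (8·6 - (0)²) + (8·9 - (0)²) + (6·9 - (0)²) = 48 + 72 + 54 = 174,
  det = 8·(6·9 - (0)²) - (0)·((0)·9 - (0)·(0)) + (0)·((0)·(0) - 6·(0)) = 8·(54) - (0)·(0) + (0)·(0) = 432.
  So p(λ) = λ³ - 23λ² + 174λ - 432.
Step 2 — look for an integer root (rational root theorem: any rational root is an integer divisor of 432). Testing λ = 6:
  p(6) = 216 - 828 + 1044 - 432 = 0  ✓
  Dividing out (λ - 6): p(λ) = (λ - 6)(λ² - 17λ + 72).
Step 3 — remaining eigenvalues from the quadratic λ² - 17λ + 72 = 0:
  Δ = 17² - 4·72 = 289 - 288 = 1,  λ = (17 ± √1)/2 = (17 ± 1)/2 = 9 or 8.
  Sorted: λ_1 = 9,  λ_2 = 8,  λ_3 = 6  (check: sum = 23 = tr ✓).

Step 4 — unit eigenvector for λ_1 = 9: v spans the null space of (Sigma - λ_1 I), whose rows are
  r_1 = (-1, 0, 0),  r_2 = (0, -3, 0),  r_3 = (0, 0, 0).
  v is orthogonal to every row, so take v ∝ r_1 × r_2 = ((0)·(0) - (0)·(-3), (0)·(0) - (-1)·(0), (-1)·(-3) - (0)·(0)) = (0, 0, 3).
  Rescale (divide by 3): u = (0, 0, 1).
  ||u|| = √((0)² + (0)² + (1)²) = √(1) = 1,  v_1 = u/||u|| ≈ (0, 0, 1) (||v_1|| = 1).

λ_1 = 9,  λ_2 = 8,  λ_3 = 6;  v_1 ≈ (0, 0, 1)


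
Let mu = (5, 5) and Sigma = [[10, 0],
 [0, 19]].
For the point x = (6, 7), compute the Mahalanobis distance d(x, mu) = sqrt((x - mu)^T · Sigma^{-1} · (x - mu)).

Step 1 — centre the observation: (x - mu) = (1, 2).

Step 2 — invert Sigma. det(Sigma) = 10·19 - (0)² = 190.
  Sigma^{-1} = (1/det) · [[d, -b], [-b, a]] = [[0.1, 0],
 [0, 0.0526]].

Step 3 — form the quadratic (x - mu)^T · Sigma^{-1} · (x - mu):
  Sigma^{-1} · (x - mu) = (0.1, 0.1053).
  (x - mu)^T · [Sigma^{-1} · (x - mu)] = (1)·(0.1) + (2)·(0.1053) = 0.3105.

Step 4 — take square root: d = √(0.3105) ≈ 0.5572.

d(x, mu) = √(0.3105) ≈ 0.5572


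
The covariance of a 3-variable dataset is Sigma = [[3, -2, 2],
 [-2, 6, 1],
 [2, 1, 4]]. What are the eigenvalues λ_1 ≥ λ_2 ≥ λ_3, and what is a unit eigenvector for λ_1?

Step 1 — characteristic polynomial p(λ) = det(λI - Sigma) = λ³ - tr·λ² + c_1·λ - det, where tr = trace, c_1 = sum of the principal 2×2 minors, det = det(Sigma):
  tr = 3 + 6 + 4 = 13,
  c_1 = (3·6 - (-2)²) + (3·4 - (2)²) + (6·4 - (1)²) = 14 + 8 + 23 = 45,
  det = 3·(6·4 - (1)²) - (-2)·((-2)·4 - (1)·(2)) + (2)·((-2)·(1) - 6·(2)) = 3·(23) - (-2)·(-10) + (2)·(-14) = 21.
  So p(λ) = λ³ - 13λ² + 45λ - 21.
Step 2 — look for an integer root (rational root theorem: any rational root is an integer divisor of 21). Testing λ = 7:
  p(7) = 343 - 637 + 315 - 21 = 0  ✓
  Dividing out (λ - 7): p(λ) = (λ - 7)(λ² - 6λ + 3).
Step 3 — remaining eigenvalues from the quadratic λ² - 6λ + 3 = 0:
  Δ = 6² - 4·3 = 36 - 12 = 24,  λ = (6 ± √24)/2 = (6 ± 4.899)/2 ≈ 5.4495 or 0.5505.
  Sorted: λ_1 = 7,  λ_2 = 5.4495,  λ_3 = 0.5505  (check: sum = 13 = tr ✓).

Step 4 — unit eigenvector for λ_1 = 7: v spans the null space of (Sigma - λ_1 I), whose rows are
  r_1 = (-4, -2, 2),  r_2 = (-2, -1, 1),  r_3 = (2, 1, -3).
  v is orthogonal to every row, so take v ∝ r_1 × r_3 = ((-2)·(-3) - (2)·(1), (2)·(2) - (-4)·(-3), (-4)·(1) - (-2)·(2)) = (4, -8, 0).
  Rescale (divide by 4): u = (1, -2, 0).
  ||u|| = √((1)² + (-2)² + (0)²) = √(5) ≈ 2.2361,  v_1 = u/||u|| ≈ (0.4472, -0.8944, 0) (||v_1|| = 1).

λ_1 = 7,  λ_2 = 5.4495,  λ_3 = 0.5505;  v_1 ≈ (0.4472, -0.8944, 0)


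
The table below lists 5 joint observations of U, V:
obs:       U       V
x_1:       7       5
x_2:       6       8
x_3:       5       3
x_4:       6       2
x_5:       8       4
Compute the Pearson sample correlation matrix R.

Step 1 — column means:
  mean(U) = (7 + 6 + 5 + 6 + 8) / 5 = 32/5 = 6.4
  mean(V) = (5 + 8 + 3 + 2 + 4) / 5 = 22/5 = 4.4

Step 2 — sample variances and covariances s[i,j] = (1/(n-1)) · Σ_k (x_{k,i} - mean_i) · (x_{k,j} - mean_j), with n-1 = 4:
  s[U,U] = ((0.6)·(0.6) + (-0.4)·(-0.4) + (-1.4)·(-1.4) + (-0.4)·(-0.4) + (1.6)·(1.6)) / 4 = 5.2/4 = 1.3
  s[U,V] = ((0.6)·(0.6) + (-0.4)·(3.6) + (-1.4)·(-1.4) + (-0.4)·(-2.4) + (1.6)·(-0.4)) / 4 = 1.2/4 = 0.3
  s[V,V] = ((0.6)·(0.6) + (3.6)·(3.6) + (-1.4)·(-1.4) + (-2.4)·(-2.4) + (-0.4)·(-0.4)) / 4 = 21.2/4 = 5.3
  Sample standard deviations s_i = √(s[i,i]):
  s(U) = √(1.3) = 1.1402
  s(V) = √(5.3) = 2.3022

Step 3 — r_{ij} = s_{ij} / (s_i · s_j):
  r[U,U] = 1 (diagonal).
  r[U,V] = 0.3 / (1.1402 · 2.3022) = 0.3 / 2.6249 = 0.1143
  r[V,V] = 1 (diagonal).

R is symmetric with unit diagonal. Assembling:

R = [[1, 0.1143],
 [0.1143, 1]]


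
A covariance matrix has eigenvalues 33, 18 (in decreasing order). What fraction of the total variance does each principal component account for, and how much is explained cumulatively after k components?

Step 1 — total variance = trace(Sigma) = Σ λ_i = 33 + 18 = 51.

Step 2 — fraction explained by component i = λ_i / Σ λ:
  PC1: 33/51 = 0.6471
  PC2: 18/51 = 0.3529

Step 3 — cumulative fraction after k components = (λ_1 + ... + λ_k) / Σ λ:
  k = 1: 33/51 = 0.6471
  k = 2: (33 + 18)/51 = 51/51 = 1

Summary (fraction, with percent):

explained: PC1 0.6471 (64.71%), PC2 0.3529 (35.29%);  cumulative: 0.6471, 1


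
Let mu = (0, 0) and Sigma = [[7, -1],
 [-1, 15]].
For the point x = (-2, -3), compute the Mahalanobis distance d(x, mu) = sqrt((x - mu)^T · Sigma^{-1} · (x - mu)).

Step 1 — centre the observation: (x - mu) = (-2, -3).

Step 2 — invert Sigma. det(Sigma) = 7·15 - (-1)² = 104.
  Sigma^{-1} = (1/det) · [[d, -b], [-b, a]] = [[0.1442, 0.0096],
 [0.0096, 0.0673]].

Step 3 — form the quadratic (x - mu)^T · Sigma^{-1} · (x - mu):
  Sigma^{-1} · (x - mu) = (-0.3173, -0.2212).
  (x - mu)^T · [Sigma^{-1} · (x - mu)] = (-2)·(-0.3173) + (-3)·(-0.2212) = 1.2981.

Step 4 — take square root: d = √(1.2981) ≈ 1.1393.

d(x, mu) = √(1.2981) ≈ 1.1393


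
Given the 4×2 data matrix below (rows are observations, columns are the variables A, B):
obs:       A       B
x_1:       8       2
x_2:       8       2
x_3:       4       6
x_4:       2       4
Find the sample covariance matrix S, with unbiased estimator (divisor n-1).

Step 1 — column means:
  mean(A) = (8 + 8 + 4 + 2) / 4 = 22/4 = 5.5
  mean(B) = (2 + 2 + 6 + 4) / 4 = 14/4 = 3.5

Step 2 — sample covariance S[i,j] = (1/(n-1)) · Σ_k (x_{k,i} - mean_i) · (x_{k,j} - mean_j), with n-1 = 3.
  S[A,A] = ((2.5)·(2.5) + (2.5)·(2.5) + (-1.5)·(-1.5) + (-3.5)·(-3.5)) / 3 = 27/3 = 9
  S[A,B] = ((2.5)·(-1.5) + (2.5)·(-1.5) + (-1.5)·(2.5) + (-3.5)·(0.5)) / 3 = -13/3 = -4.3333
  S[B,B] = ((-1.5)·(-1.5) + (-1.5)·(-1.5) + (2.5)·(2.5) + (0.5)·(0.5)) / 3 = 11/3 = 3.6667

S is symmetric (S[j,i] = S[i,j]). Assembling:

S = [[9, -4.3333],
 [-4.3333, 3.6667]]


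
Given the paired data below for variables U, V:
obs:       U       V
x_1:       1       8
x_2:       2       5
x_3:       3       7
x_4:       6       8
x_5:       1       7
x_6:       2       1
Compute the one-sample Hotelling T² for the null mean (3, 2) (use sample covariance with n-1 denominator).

Step 1 — sample mean vector:
  mean(U) = (1 + 2 + 3 + 6 + 1 + 2) / 6 = 15/6 = 2.5
  mean(V) = (8 + 5 + 7 + 8 + 7 + 1) / 6 = 36/6 = 6
  x̄ = (2.5, 6),  deviation x̄ - mu_0 = (2.5, 6) - (3, 2) = (-0.5, 4).

Step 2 — sample covariance matrix, S[i,j] = (1/(n-1)) · Σ_k (x_{k,i} - mean_i) · (x_{k,j} - mean_j), divisor n-1 = 5:
  S[U,U] = ((-1.5)·(-1.5) + (-0.5)·(-0.5) + (0.5)·(0.5) + (3.5)·(3.5) + (-1.5)·(-1.5) + (-0.5)·(-0.5)) / 5 = 17.5/5 = 3.5
  S[U,V] = ((-1.5)·(2) + (-0.5)·(-1) + (0.5)·(1) + (3.5)·(2) + (-1.5)·(1) + (-0.5)·(-5)) / 5 = 6/5 = 1.2
  S[V,V] = ((2)·(2) + (-1)·(-1) + (1)·(1) + (2)·(2) + (1)·(1) + (-5)·(-5)) / 5 = 36/5 = 7.2
  S = [[3.5, 1.2],
 [1.2, 7.2]].

Step 3 — invert S. det(S) = 3.5·7.2 - (1.2)² = 23.76.
  S^{-1} = (1/det) · [[d, -b], [-b, a]] = [[0.303, -0.0505],
 [-0.0505, 0.1473]].

Step 4 — quadratic form (x̄ - mu_0)^T · S^{-1} · (x̄ - mu_0):
  S^{-1} · (x̄ - mu_0) = (-0.3535, 0.6145),
  (x̄ - mu_0)^T · [...] = (-0.5)·(-0.3535) + (4)·(0.6145) = 2.6347.

Step 5 — scale by n: T² = 6 · 2.6347 = 15.8081.

T² ≈ 15.8081


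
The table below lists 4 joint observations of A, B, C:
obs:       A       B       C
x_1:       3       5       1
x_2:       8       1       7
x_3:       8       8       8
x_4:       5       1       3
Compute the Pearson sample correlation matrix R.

Step 1 — column means:
  mean(A) = (3 + 8 + 8 + 5) / 4 = 24/4 = 6
  mean(B) = (5 + 1 + 8 + 1) / 4 = 15/4 = 3.75
  mean(C) = (1 + 7 + 8 + 3) / 4 = 19/4 = 4.75

Step 2 — sample variances and covariances s[i,j] = (1/(n-1)) · Σ_k (x_{k,i} - mean_i) · (x_{k,j} - mean_j), with n-1 = 3:
  s[A,A] = ((-3)·(-3) + (2)·(2) + (2)·(2) + (-1)·(-1)) / 3 = 18/3 = 6
  s[A,B] = ((-3)·(1.25) + (2)·(-2.75) + (2)·(4.25) + (-1)·(-2.75)) / 3 = 2/3 = 0.6667
  s[A,C] = ((-3)·(-3.75) + (2)·(2.25) + (2)·(3.25) + (-1)·(-1.75)) / 3 = 24/3 = 8
  s[B,B] = ((1.25)·(1.25) + (-2.75)·(-2.75) + (4.25)·(4.25) + (-2.75)·(-2.75)) / 3 = 34.75/3 = 11.5833
  s[B,C] = ((1.25)·(-3.75) + (-2.75)·(2.25) + (4.25)·(3.25) + (-2.75)·(-1.75)) / 3 = 7.75/3 = 2.5833
  s[C,C] = ((-3.75)·(-3.75) + (2.25)·(2.25) + (3.25)·(3.25) + (-1.75)·(-1.75)) / 3 = 32.75/3 = 10.9167
  Sample standard deviations s_i = √(s[i,i]):
  s(A) = √(6) = 2.4495
  s(B) = √(11.5833) = 3.4034
  s(C) = √(10.9167) = 3.304

Step 3 — r_{ij} = s_{ij} / (s_i · s_j):
  r[A,A] = 1 (diagonal).
  r[A,B] = 0.6667 / (2.4495 · 3.4034) = 0.6667 / 8.3367 = 0.08
  r[A,C] = 8 / (2.4495 · 3.304) = 8 / 8.0932 = 0.9885
  r[B,B] = 1 (diagonal).
  r[B,C] = 2.5833 / (3.4034 · 3.304) = 2.5833 / 11.2451 = 0.2297
  r[C,C] = 1 (diagonal).

R is symmetric with unit diagonal. Assembling:

R = [[1, 0.08, 0.9885],
 [0.08, 1, 0.2297],
 [0.9885, 0.2297, 1]]


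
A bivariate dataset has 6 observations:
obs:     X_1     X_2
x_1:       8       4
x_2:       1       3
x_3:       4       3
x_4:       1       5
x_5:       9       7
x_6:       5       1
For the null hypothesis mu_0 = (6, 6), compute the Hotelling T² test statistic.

Step 1 — sample mean vector:
  mean(X_1) = (8 + 1 + 4 + 1 + 9 + 5) / 6 = 28/6 = 4.6667
  mean(X_2) = (4 + 3 + 3 + 5 + 7 + 1) / 6 = 23/6 = 3.8333
  x̄ = (4.6667, 3.8333),  deviation x̄ - mu_0 = (4.6667, 3.8333) - (6, 6) = (-1.3333, -2.1667).

Step 2 — sample covariance matrix, S[i,j] = (1/(n-1)) · Σ_k (x_{k,i} - mean_i) · (x_{k,j} - mean_j), divisor n-1 = 5:
  S[X_1,X_1] = ((3.3333)·(3.3333) + (-3.6667)·(-3.6667) + (-0.6667)·(-0.6667) + (-3.6667)·(-3.6667) + (4.3333)·(4.3333) + (0.3333)·(0.3333)) / 5 = 57.3333/5 = 11.4667
  S[X_1,X_2] = ((3.3333)·(0.1667) + (-3.6667)·(-0.8333) + (-0.6667)·(-0.8333) + (-3.6667)·(1.1667) + (4.3333)·(3.1667) + (0.3333)·(-2.8333)) / 5 = 12.6667/5 = 2.5333
  S[X_2,X_2] = ((0.1667)·(0.1667) + (-0.8333)·(-0.8333) + (-0.8333)·(-0.8333) + (1.1667)·(1.1667) + (3.1667)·(3.1667) + (-2.8333)·(-2.8333)) / 5 = 20.8333/5 = 4.1667
  S = [[11.4667, 2.5333],
 [2.5333, 4.1667]].

Step 3 — invert S. det(S) = 11.4667·4.1667 - (2.5333)² = 41.36.
  S^{-1} = (1/det) · [[d, -b], [-b, a]] = [[0.1007, -0.0613],
 [-0.0613, 0.2772]].

Step 4 — quadratic form (x̄ - mu_0)^T · S^{-1} · (x̄ - mu_0):
  S^{-1} · (x̄ - mu_0) = (-0.0016, -0.519),
  (x̄ - mu_0)^T · [...] = (-1.3333)·(-0.0016) + (-2.1667)·(-0.519) = 1.1267.

Step 5 — scale by n: T² = 6 · 1.1267 = 6.7602.

T² ≈ 6.7602


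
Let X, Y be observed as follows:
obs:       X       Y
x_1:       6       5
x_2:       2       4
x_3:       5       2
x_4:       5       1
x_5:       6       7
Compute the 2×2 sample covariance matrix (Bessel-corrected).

Step 1 — column means:
  mean(X) = (6 + 2 + 5 + 5 + 6) / 5 = 24/5 = 4.8
  mean(Y) = (5 + 4 + 2 + 1 + 7) / 5 = 19/5 = 3.8

Step 2 — sample covariance S[i,j] = (1/(n-1)) · Σ_k (x_{k,i} - mean_i) · (x_{k,j} - mean_j), with n-1 = 4.
  S[X,X] = ((1.2)·(1.2) + (-2.8)·(-2.8) + (0.2)·(0.2) + (0.2)·(0.2) + (1.2)·(1.2)) / 4 = 10.8/4 = 2.7
  S[X,Y] = ((1.2)·(1.2) + (-2.8)·(0.2) + (0.2)·(-1.8) + (0.2)·(-2.8) + (1.2)·(3.2)) / 4 = 3.8/4 = 0.95
  S[Y,Y] = ((1.2)·(1.2) + (0.2)·(0.2) + (-1.8)·(-1.8) + (-2.8)·(-2.8) + (3.2)·(3.2)) / 4 = 22.8/4 = 5.7

S is symmetric (S[j,i] = S[i,j]). Assembling:

S = [[2.7, 0.95],
 [0.95, 5.7]]


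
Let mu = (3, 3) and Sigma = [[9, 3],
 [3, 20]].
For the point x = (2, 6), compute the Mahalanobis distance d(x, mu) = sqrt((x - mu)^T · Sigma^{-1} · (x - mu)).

Step 1 — centre the observation: (x - mu) = (-1, 3).

Step 2 — invert Sigma. det(Sigma) = 9·20 - (3)² = 171.
  Sigma^{-1} = (1/det) · [[d, -b], [-b, a]] = [[0.117, -0.0175],
 [-0.0175, 0.0526]].

Step 3 — form the quadratic (x - mu)^T · Sigma^{-1} · (x - mu):
  Sigma^{-1} · (x - mu) = (-0.1696, 0.1754).
  (x - mu)^T · [Sigma^{-1} · (x - mu)] = (-1)·(-0.1696) + (3)·(0.1754) = 0.6959.

Step 4 — take square root: d = √(0.6959) ≈ 0.8342.

d(x, mu) = √(0.6959) ≈ 0.8342


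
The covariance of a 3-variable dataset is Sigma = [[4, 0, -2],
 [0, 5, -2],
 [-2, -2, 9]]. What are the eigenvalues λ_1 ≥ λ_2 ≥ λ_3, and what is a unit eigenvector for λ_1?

Step 1 — characteristic polynomial p(λ) = det(λI - Sigma) = λ³ - tr·λ² + c_1·λ - det, where tr = trace, c_1 = sum of the principal 2×2 minors, det = det(Sigma):
  tr = 4 + 5 + 9 = 18,
  c_1 = (4·5 - (0)²) + (4·9 - (-2)²) + (5·9 - (-2)²) = 20 + 32 + 41 = 93,
  det = 4·(5·9 - (-2)²) - (0)·((0)·9 - (-2)·(-2)) + (-2)·((0)·(-2) - 5·(-2)) = 4·(41) - (0)·(-4) + (-2)·(10) = 144.
  So p(λ) = λ³ - 18λ² + 93λ - 144.
Step 2 — look for an integer root (rational root theorem: any rational root is an integer divisor of 144). Testing λ = 3:
  p(3) = 27 - 162 + 279 - 144 = 0  ✓
  Dividing out (λ - 3): p(λ) = (λ - 3)(λ² - 15λ + 48).
Step 3 — remaining eigenvalues from the quadratic λ² - 15λ + 48 = 0:
  Δ = 15² - 4·48 = 225 - 192 = 33,  λ = (15 ± √33)/2 = (15 ± 5.7446)/2 ≈ 10.3723 or 4.6277.
  Sorted: λ_1 = 10.3723,  λ_2 = 4.6277,  λ_3 = 3  (check: sum = 18 = tr ✓).

Step 4 — unit eigenvector for λ_1 ≈ 10.3723: v spans the null space of (Sigma - λ_1 I), whose rows are
  r_1 = (-6.3723, 0, -2),  r_2 = (0, -5.3723, -2),  r_3 = (-2, -2, -1.3723).
  v is orthogonal to every row, so take v ∝ r_1 × r_2 = ((0)·(-2) - (-2)·(-5.3723), (-2)·(0) - (-6.3723)·(-2), (-6.3723)·(-5.3723) - (0)·(0)) ≈ (-10.7446, -12.7446, 34.2337).
  Rescale (multiply by -1 so the first nonzero entry is positive): u = (10.7446, 12.7446, -34.2337).
  ||u|| = √((10.7446)² + (12.7446)² + (-34.2337)²) = √(1449.8149) ≈ 38.0764,  v_1 = u/||u|| ≈ (0.2822, 0.3347, -0.8991) (||v_1|| = 1).

λ_1 = 10.3723,  λ_2 = 4.6277,  λ_3 = 3;  v_1 ≈ (0.2822, 0.3347, -0.8991)


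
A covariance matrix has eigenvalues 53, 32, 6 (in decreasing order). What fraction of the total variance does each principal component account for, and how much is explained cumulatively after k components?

Step 1 — total variance = trace(Sigma) = Σ λ_i = 53 + 32 + 6 = 91.

Step 2 — fraction explained by component i = λ_i / Σ λ:
  PC1: 53/91 = 0.5824
  PC2: 32/91 = 0.3516
  PC3: 6/91 = 0.0659

Step 3 — cumulative fraction after k components = (λ_1 + ... + λ_k) / Σ λ:
  k = 1: 53/91 = 0.5824
  k = 2: (53 + 32)/91 = 85/91 = 0.9341
  k = 3: (53 + 32 + 6)/91 = 91/91 = 1

Summary (fraction, with percent):

explained: PC1 0.5824 (58.24%), PC2 0.3516 (35.16%), PC3 0.0659 (6.59%);  cumulative: 0.5824, 0.9341, 1


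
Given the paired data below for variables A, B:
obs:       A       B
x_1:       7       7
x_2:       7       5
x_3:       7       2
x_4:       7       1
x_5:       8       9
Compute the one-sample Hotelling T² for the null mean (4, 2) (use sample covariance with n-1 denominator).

Step 1 — sample mean vector:
  mean(A) = (7 + 7 + 7 + 7 + 8) / 5 = 36/5 = 7.2
  mean(B) = (7 + 5 + 2 + 1 + 9) / 5 = 24/5 = 4.8
  x̄ = (7.2, 4.8),  deviation x̄ - mu_0 = (7.2, 4.8) - (4, 2) = (3.2, 2.8).

Step 2 — sample covariance matrix, S[i,j] = (1/(n-1)) · Σ_k (x_{k,i} - mean_i) · (x_{k,j} - mean_j), divisor n-1 = 4:
  S[A,A] = ((-0.2)·(-0.2) + (-0.2)·(-0.2) + (-0.2)·(-0.2) + (-0.2)·(-0.2) + (0.8)·(0.8)) / 4 = 0.8/4 = 0.2
  S[A,B] = ((-0.2)·(2.2) + (-0.2)·(0.2) + (-0.2)·(-2.8) + (-0.2)·(-3.8) + (0.8)·(4.2)) / 4 = 4.2/4 = 1.05
  S[B,B] = ((2.2)·(2.2) + (0.2)·(0.2) + (-2.8)·(-2.8) + (-3.8)·(-3.8) + (4.2)·(4.2)) / 4 = 44.8/4 = 11.2
  S = [[0.2, 1.05],
 [1.05, 11.2]].

Step 3 — invert S. det(S) = 0.2·11.2 - (1.05)² = 1.1375.
  S^{-1} = (1/det) · [[d, -b], [-b, a]] = [[9.8462, -0.9231],
 [-0.9231, 0.1758]].

Step 4 — quadratic form (x̄ - mu_0)^T · S^{-1} · (x̄ - mu_0):
  S^{-1} · (x̄ - mu_0) = (28.9231, -2.4615),
  (x̄ - mu_0)^T · [...] = (3.2)·(28.9231) + (2.8)·(-2.4615) = 85.6615.

Step 5 — scale by n: T² = 5 · 85.6615 = 428.3077.

T² ≈ 428.3077


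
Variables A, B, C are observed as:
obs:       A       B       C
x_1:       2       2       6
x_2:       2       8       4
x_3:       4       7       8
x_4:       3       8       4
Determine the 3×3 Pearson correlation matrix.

Step 1 — column means:
  mean(A) = (2 + 2 + 4 + 3) / 4 = 11/4 = 2.75
  mean(B) = (2 + 8 + 7 + 8) / 4 = 25/4 = 6.25
  mean(C) = (6 + 4 + 8 + 4) / 4 = 22/4 = 5.5

Step 2 — sample variances and covariances s[i,j] = (1/(n-1)) · Σ_k (x_{k,i} - mean_i) · (x_{k,j} - mean_j), with n-1 = 3:
  s[A,A] = ((-0.75)·(-0.75) + (-0.75)·(-0.75) + (1.25)·(1.25) + (0.25)·(0.25)) / 3 = 2.75/3 = 0.9167
  s[A,B] = ((-0.75)·(-4.25) + (-0.75)·(1.75) + (1.25)·(0.75) + (0.25)·(1.75)) / 3 = 3.25/3 = 1.0833
  s[A,C] = ((-0.75)·(0.5) + (-0.75)·(-1.5) + (1.25)·(2.5) + (0.25)·(-1.5)) / 3 = 3.5/3 = 1.1667
  s[B,B] = ((-4.25)·(-4.25) + (1.75)·(1.75) + (0.75)·(0.75) + (1.75)·(1.75)) / 3 = 24.75/3 = 8.25
  s[B,C] = ((-4.25)·(0.5) + (1.75)·(-1.5) + (0.75)·(2.5) + (1.75)·(-1.5)) / 3 = -5.5/3 = -1.8333
  s[C,C] = ((0.5)·(0.5) + (-1.5)·(-1.5) + (2.5)·(2.5) + (-1.5)·(-1.5)) / 3 = 11/3 = 3.6667
  Sample standard deviations s_i = √(s[i,i]):
  s(A) = √(0.9167) = 0.9574
  s(B) = √(8.25) = 2.8723
  s(C) = √(3.6667) = 1.9149

Step 3 — r_{ij} = s_{ij} / (s_i · s_j):
  r[A,A] = 1 (diagonal).
  r[A,B] = 1.0833 / (0.9574 · 2.8723) = 1.0833 / 2.75 = 0.3939
  r[A,C] = 1.1667 / (0.9574 · 1.9149) = 1.1667 / 1.8333 = 0.6364
  r[B,B] = 1 (diagonal).
  r[B,C] = -1.8333 / (2.8723 · 1.9149) = -1.8333 / 5.5 = -0.3333
  r[C,C] = 1 (diagonal).

R is symmetric with unit diagonal. Assembling:

R = [[1, 0.3939, 0.6364],
 [0.3939, 1, -0.3333],
 [0.6364, -0.3333, 1]]
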